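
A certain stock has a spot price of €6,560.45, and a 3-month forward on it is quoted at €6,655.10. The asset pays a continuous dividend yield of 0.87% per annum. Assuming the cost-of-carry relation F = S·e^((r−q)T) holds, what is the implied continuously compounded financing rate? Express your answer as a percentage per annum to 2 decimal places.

6.60%

From F = S·e^((r−q)T): (r − q) = ln(F/S)/T
ln(6655.10/6560.45) = ln(1.014427) = 0.014324
(r − q) = 0.014324 / (3/12) = 0.057296
r = ln(F/S)/T + q = 0.057296 + 0.0087 = 0.065996
r = 6.60%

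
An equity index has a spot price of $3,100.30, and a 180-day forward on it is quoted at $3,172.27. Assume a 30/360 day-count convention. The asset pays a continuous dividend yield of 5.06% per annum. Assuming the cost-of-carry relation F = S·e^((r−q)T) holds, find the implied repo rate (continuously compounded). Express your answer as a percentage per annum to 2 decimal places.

From F = S·e^((r−q)T): (r − q) = ln(F/S)/T
ln(3172.27/3100.30) = ln(1.023214) = 0.022949
(r − q) = 0.022949 / (180/360) = 0.045898
r = ln(F/S)/T + q = 0.045898 + 0.0506 = 0.096498
r = 9.65%

9.65%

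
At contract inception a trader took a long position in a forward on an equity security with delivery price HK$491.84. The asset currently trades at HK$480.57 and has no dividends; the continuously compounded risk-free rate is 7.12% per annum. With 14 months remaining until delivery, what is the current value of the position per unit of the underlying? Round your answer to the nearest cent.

Current fair forward for the remaining 14 months: F = S·e^(r·T), r = 0.0712
F = 480.57 · e^(0.0712 × 14/12) = 480.57 × 1.086614 = 522.1941
Value of long forward = (F − K)·e^(−rT) = (522.1941 − 491.84) · e^(−0.0712·14/12)
= 30.3541 × 0.920290 = 27.93

HK$27.93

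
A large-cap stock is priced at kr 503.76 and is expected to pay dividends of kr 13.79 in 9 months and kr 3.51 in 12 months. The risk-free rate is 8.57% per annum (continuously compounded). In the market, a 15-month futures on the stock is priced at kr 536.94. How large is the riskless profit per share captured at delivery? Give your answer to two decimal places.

PV(dividends) I = 13.79·e^(−0.0857·9/12) + 3.51·e^(−0.0857·12/12) = 16.1533
Fair futures F* = (S − I)·e^(rT) = (503.76 − 16.1533)·e^0.107125 = 487.6067 × 1.113073 = 542.7419
Market kr 536.94 < fair 542.7419: forward underpriced → reverse cash-and-carry (short the stock, invest proceeds at r, pay the dividends, go long the forward).
Profit at T = |F_mkt − F*| = |536.94 − 542.7419| = kr 5.80 per share

kr 5.80 per share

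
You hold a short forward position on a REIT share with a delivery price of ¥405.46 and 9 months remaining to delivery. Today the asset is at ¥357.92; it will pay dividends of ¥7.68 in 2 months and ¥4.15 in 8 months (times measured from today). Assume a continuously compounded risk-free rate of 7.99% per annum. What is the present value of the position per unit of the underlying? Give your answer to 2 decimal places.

PV(remaining dividends) I = 7.68·e^(−0.0799·2/12) + 4.15·e^(−0.0799·8/12) = 11.5131
Current forward F = (S − I)·e^(rT) = (357.92 − 11.5131)·e^(0.0799·9/12) = 346.4069 × 1.061757 = 367.8000
Value (long) = (F − K)·e^(−rT) = (367.8000 − 405.46) × 0.941835 = -35.4695
Short position value = −(long value) = ¥35.47

¥35.47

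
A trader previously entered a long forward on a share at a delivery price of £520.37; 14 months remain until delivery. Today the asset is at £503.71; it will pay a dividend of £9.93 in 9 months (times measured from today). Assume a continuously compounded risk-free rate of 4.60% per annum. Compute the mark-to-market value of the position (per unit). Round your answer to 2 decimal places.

£0.94

PV(remaining dividends) I = 9.93·e^(−0.0460·9/12) = 9.5933
Current forward F = (S − I)·e^(rT) = (503.71 − 9.5933)·e^(0.0460·14/12) = 494.1167 × 1.055133 = 521.3588
Value (long) = (F − K)·e^(−rT) = (521.3588 − 520.37) × 0.947748 = 0.9371
Value = £0.94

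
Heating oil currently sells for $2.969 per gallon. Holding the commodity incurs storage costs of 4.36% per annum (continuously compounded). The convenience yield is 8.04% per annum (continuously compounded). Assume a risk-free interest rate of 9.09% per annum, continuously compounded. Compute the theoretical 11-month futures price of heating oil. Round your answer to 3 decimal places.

Net carry = r + u − y = 0.0909 + 0.0436 − 0.0804 = 0.0541
F = S·e^((r+u−y)T) = 2.969 · e^(0.0541 × 11/12) = 2.969 · e^0.049592
= 2.969 × 1.050842 = $3.120 per gallon

$3.120 per gallon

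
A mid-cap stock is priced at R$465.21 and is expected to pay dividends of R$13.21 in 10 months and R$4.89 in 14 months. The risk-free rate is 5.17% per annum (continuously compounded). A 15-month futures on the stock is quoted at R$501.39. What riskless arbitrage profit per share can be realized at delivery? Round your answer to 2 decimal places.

PV(dividends) I = 13.21·e^(−0.0517·10/12) + 4.89·e^(−0.0517·14/12) = 17.2567
Fair futures F* = (S − I)·e^(rT) = (465.21 − 17.2567)·e^0.064625 = 447.9533 × 1.066759 = 477.8582
Market R$501.39 > fair 477.8582: forward overpriced → cash-and-carry (borrow at r, buy the stock and collect the dividends, short the forward).
Profit at T = |F_mkt − F*| = |501.39 − 477.8582| = R$23.53 per share

R$23.53 per share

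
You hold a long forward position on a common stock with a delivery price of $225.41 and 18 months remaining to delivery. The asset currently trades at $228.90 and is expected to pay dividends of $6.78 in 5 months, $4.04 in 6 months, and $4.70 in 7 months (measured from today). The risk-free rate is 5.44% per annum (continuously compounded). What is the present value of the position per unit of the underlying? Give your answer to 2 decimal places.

$6.04

PV(remaining dividends) I = 6.78·e^(−0.0544·5/12) + 4.04·e^(−0.0544·6/12) + 4.70·e^(−0.0544·7/12) = 15.1128
Current forward F = (S − I)·e^(rT) = (228.90 − 15.1128)·e^(0.0544·18/12) = 213.7872 × 1.085022 = 231.9638
Value (long) = (F − K)·e^(−rT) = (231.9638 − 225.41) × 0.921641 = 6.0403
Value = $6.04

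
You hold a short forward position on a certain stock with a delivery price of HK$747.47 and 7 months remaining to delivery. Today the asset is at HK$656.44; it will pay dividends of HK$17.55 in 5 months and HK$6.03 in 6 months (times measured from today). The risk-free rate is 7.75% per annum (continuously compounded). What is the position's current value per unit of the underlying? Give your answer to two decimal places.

HK$80.78

PV(remaining dividends) I = 17.55·e^(−0.0775·5/12) + 6.03·e^(−0.0775·6/12) = 22.7931
Current forward F = (S − I)·e^(rT) = (656.44 − 22.7931)·e^(0.0775·7/12) = 633.6469 × 1.046246 = 662.9505
Value (long) = (F − K)·e^(−rT) = (662.9505 − 747.47) × 0.955798 = -80.7836
Short position value = −(long value) = HK$80.78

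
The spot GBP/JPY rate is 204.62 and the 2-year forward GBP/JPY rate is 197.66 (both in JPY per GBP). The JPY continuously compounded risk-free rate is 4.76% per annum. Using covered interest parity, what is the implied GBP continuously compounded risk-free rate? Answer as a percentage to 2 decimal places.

F = S·e^((r_JPY − r_GBP)T) ⇒ r_GBP = r_JPY − ln(F/S)/T
ln(197.66/204.62) = -0.034606; /(2) = -0.017303
r_GBP = 0.0476 + 0.017303 = 0.064903
r_GBP = 6.49%

6.49%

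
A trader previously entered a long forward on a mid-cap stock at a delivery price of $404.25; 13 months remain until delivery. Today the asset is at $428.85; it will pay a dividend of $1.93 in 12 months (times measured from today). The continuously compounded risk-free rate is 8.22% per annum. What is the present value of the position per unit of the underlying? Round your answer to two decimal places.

PV(remaining dividends) I = 1.93·e^(−0.0822·12/12) = 1.7777
Current forward F = (S − I)·e^(rT) = (428.85 − 1.7777)·e^(0.0822·13/12) = 427.0723 × 1.093135 = 466.8477
Value (long) = (F − K)·e^(−rT) = (466.8477 − 404.25) × 0.914800 = 57.2644
Value = $57.26

$57.26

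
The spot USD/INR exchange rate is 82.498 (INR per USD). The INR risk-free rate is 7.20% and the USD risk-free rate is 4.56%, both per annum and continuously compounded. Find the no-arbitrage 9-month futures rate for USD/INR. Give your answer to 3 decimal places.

84.148

F = S·e^((r_INR − r_USD)T) = 82.498 · e^((0.0720 − 0.0456) × 9/12)
= 82.498 · e^0.019800 = 82.498 × 1.019997
F = 84.148 INR per USD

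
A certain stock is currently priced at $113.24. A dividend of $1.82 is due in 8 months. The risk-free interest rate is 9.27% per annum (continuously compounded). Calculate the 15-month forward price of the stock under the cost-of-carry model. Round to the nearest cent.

PV(dividends) I = 1.82·e^(−0.0927·8/12)
I = 1.7109
F = (S − I)·e^(rT) = (113.24 − 1.7109) · e^(0.0927·15/12)
= 111.5291 · e^0.115875 = 111.5291 × 1.122856 = $125.23

$125.23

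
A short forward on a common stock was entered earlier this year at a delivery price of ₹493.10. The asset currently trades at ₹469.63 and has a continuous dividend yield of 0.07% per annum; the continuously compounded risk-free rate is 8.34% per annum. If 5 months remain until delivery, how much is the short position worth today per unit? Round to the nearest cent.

₹6.77

Current fair forward for the remaining 5 months: F = S·e^((r − q)·T), (r − q) = 0.0834 − 0.0007 = 0.0827
F = 469.63 · e^(0.0827 × 5/12) = 469.63 × 1.035059 = 486.0948
Value of long forward = (F − K)·e^(−rT) = (486.0948 − 493.10) · e^(−0.0834·5/12)
= -7.0052 × 0.965847 = -6.77
Short position value = −(long value) = ₹6.77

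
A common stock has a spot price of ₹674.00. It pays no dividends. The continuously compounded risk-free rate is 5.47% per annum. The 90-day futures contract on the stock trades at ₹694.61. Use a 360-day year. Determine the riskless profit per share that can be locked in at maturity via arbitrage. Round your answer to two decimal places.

₹11.33 per share

Fair futures: F* = S·e^(carry·T), with carry = r = 0.0547
F* = 674.00 · e^(0.0547 × 90/360) = 674.00 · e^0.013675 = 674.00 × 1.013769 = ₹683.2803
Market ₹694.61 > fair ₹683.2803: forward overpriced → cash-and-carry (buy spot, short the forward).
At maturity, profit = |F_mkt − F*| = |694.61 − 683.2803| = ₹11.33 per share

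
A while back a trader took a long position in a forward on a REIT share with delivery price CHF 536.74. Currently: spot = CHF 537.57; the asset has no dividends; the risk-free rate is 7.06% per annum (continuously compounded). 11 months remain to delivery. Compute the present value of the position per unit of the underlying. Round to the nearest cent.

CHF 34.47

Current fair forward for the remaining 11 months: F = S·e^(r·T), r = 0.0706
F = 537.57 · e^(0.0706 × 11/12) = 537.57 × 1.066857 = 573.5103
Value of long forward = (F − K)·e^(−rT) = (573.5103 − 536.74) · e^(−0.0706·11/12)
= 36.7703 × 0.937333 = 34.47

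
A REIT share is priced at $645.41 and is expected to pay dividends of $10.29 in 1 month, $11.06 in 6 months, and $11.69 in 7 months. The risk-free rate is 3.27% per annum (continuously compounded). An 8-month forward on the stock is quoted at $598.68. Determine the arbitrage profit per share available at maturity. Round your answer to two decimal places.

$27.62 per share

PV(dividends) I = 10.29·e^(−0.0327·1/12) + 11.06·e^(−0.0327·6/12) + 11.69·e^(−0.0327·7/12) = 32.6118
Fair forward F* = (S − I)·e^(rT) = (645.41 − 32.6118)·e^0.021800 = 612.7982 × 1.022039 = 626.3037
Market $598.68 < fair 626.3037: forward underpriced → reverse cash-and-carry (short the stock, invest proceeds at r, pay the dividends, go long the forward).
Profit at T = |F_mkt − F*| = |598.68 − 626.3037| = $27.62 per share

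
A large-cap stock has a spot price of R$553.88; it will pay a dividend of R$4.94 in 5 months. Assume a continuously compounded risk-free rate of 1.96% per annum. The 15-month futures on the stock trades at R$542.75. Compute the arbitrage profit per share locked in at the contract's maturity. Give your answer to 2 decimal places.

PV(dividends) I = 4.94·e^(−0.0196·5/12) = 4.8998
Fair futures F* = (S − I)·e^(rT) = (553.88 − 4.8998)·e^0.024500 = 548.9802 × 1.024803 = 562.5966
Market R$542.75 < fair 562.5966: forward underpriced → reverse cash-and-carry (short the stock, invest proceeds at r, pay the dividends, go long the forward).
Profit at T = |F_mkt − F*| = |542.75 − 562.5966| = R$19.85 per share

R$19.85 per share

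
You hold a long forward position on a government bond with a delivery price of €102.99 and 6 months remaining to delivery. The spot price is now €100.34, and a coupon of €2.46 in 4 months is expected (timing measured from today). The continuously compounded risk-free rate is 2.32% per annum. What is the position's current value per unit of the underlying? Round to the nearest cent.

-€3.90

PV(remaining coupons) I = 2.46·e^(−0.0232·4/12) = 2.4410
Current forward F = (S − I)·e^(rT) = (100.34 − 2.4410)·e^(0.0232·6/12) = 97.8990 × 1.011668 = 99.0413
Value (long) = (F − K)·e^(−rT) = (99.0413 − 102.99) × 0.988467 = -3.9032
Value = -€3.90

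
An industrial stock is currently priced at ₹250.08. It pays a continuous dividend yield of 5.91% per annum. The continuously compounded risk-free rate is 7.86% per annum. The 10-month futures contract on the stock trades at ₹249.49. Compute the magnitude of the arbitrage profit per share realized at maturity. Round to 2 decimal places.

Fair futures: F* = S·e^(carry·T), with carry = (r − q) = 0.0786 − 0.0591 = 0.0195
F* = 250.08 · e^(0.0195 × 10/12) = 250.08 · e^0.016250 = 250.08 × 1.016383 = ₹254.1771
Market ₹249.49 < fair ₹254.1771: forward underpriced → reverse cash-and-carry (short spot, go long the forward).
At maturity, profit = |F_mkt − F*| = |249.49 − 254.1771| = ₹4.69 per share

₹4.69 per share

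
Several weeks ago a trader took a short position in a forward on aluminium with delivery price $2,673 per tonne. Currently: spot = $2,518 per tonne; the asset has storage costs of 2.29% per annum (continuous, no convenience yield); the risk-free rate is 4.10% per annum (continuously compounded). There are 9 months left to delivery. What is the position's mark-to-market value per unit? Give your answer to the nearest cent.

$30.44 per tonne

Current fair forward for the remaining 9 months: F = S·e^((r + u)·T), (r + u) = 0.0410 + 0.0229 = 0.0639
F = 2518 · e^(0.0639 × 9/12) = 2518 × 1.04909197 = 2641.6136
Value of long forward = (F − K)·e^(−rT) = (2641.6136 − 2673) · e^(−0.0410·9/12)
= -31.3864 × 0.96971797 = -30.44
Short position value = −(long value) = $30.44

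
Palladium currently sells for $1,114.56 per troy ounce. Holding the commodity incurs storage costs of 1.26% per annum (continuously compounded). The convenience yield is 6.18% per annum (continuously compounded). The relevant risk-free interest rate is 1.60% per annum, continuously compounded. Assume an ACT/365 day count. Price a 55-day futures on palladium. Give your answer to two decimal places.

$1,109.00 per troy ounce

Net carry = r + u − y = 0.0160 + 0.0126 − 0.0618 = -0.0332
F = S·e^((r+u−y)T) = 1114.56 · e^(-0.0332 × 55/365) = 1114.56 · e^-0.00500274
= 1114.56 × 0.99500975 = $1,109.00 per troy ounce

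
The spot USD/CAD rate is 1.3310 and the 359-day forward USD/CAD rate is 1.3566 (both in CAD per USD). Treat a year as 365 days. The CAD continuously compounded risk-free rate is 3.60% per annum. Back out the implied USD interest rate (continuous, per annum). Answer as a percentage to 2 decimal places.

1.66%

F = S·e^((r_CAD − r_USD)T) ⇒ r_USD = r_CAD − ln(F/S)/T
ln(1.3566/1.3310) = 0.019051; /(359/365) = 0.019369
r_USD = 0.0360 − 0.019369 = 0.016631
r_USD = 1.66%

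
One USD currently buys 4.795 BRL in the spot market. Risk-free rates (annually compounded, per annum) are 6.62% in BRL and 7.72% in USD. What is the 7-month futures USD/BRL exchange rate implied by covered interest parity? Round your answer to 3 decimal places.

4.766

By covered interest parity, F = S · (1+r_BRL)^T / (1+r_USD)^T
= 4.795 × 1.038100 / 1.044334 = 4.795 × 0.994031
F = 4.766 BRL per USD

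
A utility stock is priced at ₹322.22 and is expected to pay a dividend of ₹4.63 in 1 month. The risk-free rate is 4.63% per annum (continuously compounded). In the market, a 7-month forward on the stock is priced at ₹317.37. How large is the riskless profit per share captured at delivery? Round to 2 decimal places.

PV(dividends) I = 4.63·e^(−0.0463·1/12) = 4.6122
Fair forward F* = (S − I)·e^(rT) = (322.22 − 4.6122)·e^0.027008 = 317.6078 × 1.027376 = 326.3026
Market ₹317.37 < fair 326.3026: forward underpriced → reverse cash-and-carry (short the stock, invest proceeds at r, pay the dividends, go long the forward).
Profit at T = |F_mkt − F*| = |317.37 − 326.3026| = ₹8.93 per share

₹8.93 per share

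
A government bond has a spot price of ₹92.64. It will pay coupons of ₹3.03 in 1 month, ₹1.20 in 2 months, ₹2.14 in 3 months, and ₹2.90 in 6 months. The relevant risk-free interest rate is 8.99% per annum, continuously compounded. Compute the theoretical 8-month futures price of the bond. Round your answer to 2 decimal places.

PV(coupons) I = 3.03·e^(−0.0899·1/12) + 1.20·e^(−0.0899·2/12) + 2.14·e^(−0.0899·3/12) + 2.90·e^(−0.0899·6/12)
I = 3.0074 + 1.1822 + 2.0924 + 2.7725 = 9.0545
F = (S − I)·e^(rT) = (92.64 − 9.0545) · e^(0.0899·8/12)
= 83.5855 · e^0.059933 = 83.5855 × 1.061765 = ₹88.75

₹88.75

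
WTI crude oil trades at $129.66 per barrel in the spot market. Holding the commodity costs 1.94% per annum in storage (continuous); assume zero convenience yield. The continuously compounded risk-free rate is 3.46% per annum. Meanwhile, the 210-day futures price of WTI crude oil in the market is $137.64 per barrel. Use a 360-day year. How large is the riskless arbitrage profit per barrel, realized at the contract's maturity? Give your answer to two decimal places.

$3.83 per barrel

Fair futures: F* = S·e^(carry·T), with carry = (r + u) = 0.0346 + 0.0194 = 0.0540
F* = 129.66 · e^(0.0540 × 210/360) = 129.66 · e^0.031500 = 129.66 × 1.032001 = $133.8092
Market $137.64 > fair $133.8092: forward overpriced → cash-and-carry (buy spot, short the forward).
At maturity, profit = |F_mkt − F*| = |137.64 − 133.8092| = $3.83 per barrel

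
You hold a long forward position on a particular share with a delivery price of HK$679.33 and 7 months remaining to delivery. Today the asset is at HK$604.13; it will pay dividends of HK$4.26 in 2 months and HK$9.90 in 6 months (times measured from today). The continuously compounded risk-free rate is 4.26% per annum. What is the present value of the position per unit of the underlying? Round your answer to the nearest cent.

PV(remaining dividends) I = 4.26·e^(−0.0426·2/12) + 9.90·e^(−0.0426·6/12) = 13.9212
Current forward F = (S − I)·e^(rT) = (604.13 − 13.9212)·e^(0.0426·7/12) = 590.2088 × 1.025161 = 605.0590
Value (long) = (F − K)·e^(−rT) = (605.0590 − 679.33) × 0.975456 = -72.4481
Value = -HK$72.45

-HK$72.45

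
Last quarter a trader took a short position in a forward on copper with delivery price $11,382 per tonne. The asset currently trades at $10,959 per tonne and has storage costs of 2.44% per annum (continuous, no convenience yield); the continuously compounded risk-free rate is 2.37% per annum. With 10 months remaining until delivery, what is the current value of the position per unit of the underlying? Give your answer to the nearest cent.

Current fair forward for the remaining 10 months: F = S·e^((r + u)·T), (r + u) = 0.0237 + 0.0244 = 0.0481
F = 10959 · e^(0.0481 × 10/12) = 10959 × 1.04089751 = 11407.1958
Value of long forward = (F − K)·e^(−rT) = (11407.1958 − 11382) · e^(−0.0237·10/12)
= 25.1958 × 0.98044375 = 24.70
Short position value = −(long value) = -$24.70

-$24.70 per tonne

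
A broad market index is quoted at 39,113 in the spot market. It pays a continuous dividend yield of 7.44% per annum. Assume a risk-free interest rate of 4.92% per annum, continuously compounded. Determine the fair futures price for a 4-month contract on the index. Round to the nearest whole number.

F = S·e^((r − q)T) = 39113 · e^((0.0492 − 0.0744) × 4/12)
= 39113 · e^-0.008400 = 39113 × 0.991635
F = 38,786

38,786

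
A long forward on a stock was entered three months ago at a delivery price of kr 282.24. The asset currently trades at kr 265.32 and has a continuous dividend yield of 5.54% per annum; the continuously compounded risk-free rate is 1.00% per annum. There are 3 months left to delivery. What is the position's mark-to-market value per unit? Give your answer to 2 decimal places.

-kr 19.86

Current fair forward for the remaining 3 months: F = S·e^((r − q)·T), (r − q) = 0.0100 − 0.0554 = -0.0454
F = 265.32 · e^(-0.0454 × 3/12) = 265.32 × 0.988714 = 262.3256
Value of long forward = (F − K)·e^(−rT) = (262.3256 − 282.24) · e^(−0.0100·3/12)
= -19.9144 × 0.997503 = -19.86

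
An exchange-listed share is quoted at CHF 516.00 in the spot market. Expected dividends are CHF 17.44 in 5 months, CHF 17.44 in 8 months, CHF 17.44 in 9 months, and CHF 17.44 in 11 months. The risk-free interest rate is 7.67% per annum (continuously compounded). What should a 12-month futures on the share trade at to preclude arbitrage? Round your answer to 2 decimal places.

PV(dividends) I = 17.44·e^(−0.0767·5/12) + 17.44·e^(−0.0767·8/12) + 17.44·e^(−0.0767·9/12) + 17.44·e^(−0.0767·11/12)
I = 16.8915 + 16.5707 + 16.4651 + 16.2559 = 66.1832
F = (S − I)·e^(rT) = (516.00 − 66.1832) · e^(0.0767·12/12)
= 449.8168 · e^0.076700 = 449.8168 × 1.079718 = CHF 485.68

CHF 485.68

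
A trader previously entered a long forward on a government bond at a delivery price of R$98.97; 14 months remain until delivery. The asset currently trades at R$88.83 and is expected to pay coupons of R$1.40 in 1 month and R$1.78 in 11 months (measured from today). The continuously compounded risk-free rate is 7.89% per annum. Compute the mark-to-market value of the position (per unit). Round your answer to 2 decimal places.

-R$4.48

PV(remaining coupons) I = 1.40·e^(−0.0789·1/12) + 1.78·e^(−0.0789·11/12) = 3.0466
Current forward F = (S − I)·e^(rT) = (88.83 − 3.0466)·e^(0.0789·14/12) = 85.7834 × 1.096420 = 94.0546
Value (long) = (F − K)·e^(−rT) = (94.0546 − 98.97) × 0.912060 = -4.4831
Value = -R$4.48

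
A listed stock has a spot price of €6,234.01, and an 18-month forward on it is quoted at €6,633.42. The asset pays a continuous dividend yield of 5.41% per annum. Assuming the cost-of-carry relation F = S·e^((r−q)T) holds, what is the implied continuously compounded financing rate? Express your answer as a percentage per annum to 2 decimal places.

9.55%

From F = S·e^((r−q)T): (r − q) = ln(F/S)/T
ln(6633.42/6234.01) = ln(1.064070) = 0.062101
(r − q) = 0.062101 / (18/12) = 0.041401
r = ln(F/S)/T + q = 0.041401 + 0.0541 = 0.095501
r = 9.55%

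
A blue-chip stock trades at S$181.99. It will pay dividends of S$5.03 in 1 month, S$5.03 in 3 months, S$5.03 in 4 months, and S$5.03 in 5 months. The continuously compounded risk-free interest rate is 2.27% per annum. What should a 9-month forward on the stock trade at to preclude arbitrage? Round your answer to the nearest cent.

PV(dividends) I = 5.03·e^(−0.0227·1/12) + 5.03·e^(−0.0227·3/12) + 5.03·e^(−0.0227·4/12) + 5.03·e^(−0.0227·5/12)
I = 5.0205 + 5.0015 + 4.9921 + 4.9826 = 19.9967
F = (S − I)·e^(rT) = (181.99 − 19.9967) · e^(0.0227·9/12)
= 161.9933 · e^0.017025 = 161.9933 × 1.017171 = S$164.77

S$164.77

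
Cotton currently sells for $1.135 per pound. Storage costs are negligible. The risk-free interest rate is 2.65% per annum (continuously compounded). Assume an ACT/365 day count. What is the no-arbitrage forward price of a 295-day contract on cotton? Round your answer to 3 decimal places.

$1.160 per pound

F = S·e^(rT) = 1.135 · e^(0.0265 × 295/365) = 1.135 · e^0.021418
= 1.135 × 1.021649 = $1.160 per pound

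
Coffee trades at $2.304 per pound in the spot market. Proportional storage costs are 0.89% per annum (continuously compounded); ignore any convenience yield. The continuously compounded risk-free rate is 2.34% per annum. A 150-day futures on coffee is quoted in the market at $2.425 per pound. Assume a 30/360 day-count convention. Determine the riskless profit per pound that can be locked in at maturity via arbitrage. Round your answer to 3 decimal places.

Fair futures: F* = S·e^(carry·T), with carry = (r + u) = 0.0234 + 0.0089 = 0.0323
F* = 2.304 · e^(0.0323 × 150/360) = 2.304 · e^0.013458 = 2.304 × 1.013549 = $2.3352
Market $2.425 > fair $2.3352: forward overpriced → cash-and-carry (buy spot, short the forward).
At maturity, profit = |F_mkt − F*| = |2.425 − 2.3352| = $0.090 per pound

$0.090 per pound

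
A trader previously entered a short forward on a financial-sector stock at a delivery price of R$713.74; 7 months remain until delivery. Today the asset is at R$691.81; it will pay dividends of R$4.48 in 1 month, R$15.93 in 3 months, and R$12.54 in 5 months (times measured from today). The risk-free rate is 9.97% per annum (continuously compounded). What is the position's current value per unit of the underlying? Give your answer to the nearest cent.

R$13.61

PV(remaining dividends) I = 4.48·e^(−0.0997·1/12) + 15.93·e^(−0.0997·3/12) + 12.54·e^(−0.0997·5/12) = 32.0105
Current forward F = (S − I)·e^(rT) = (691.81 − 32.0105)·e^(0.0997·7/12) = 659.7995 × 1.059883 = 699.3103
Value (long) = (F − K)·e^(−rT) = (699.3103 − 713.74) × 0.943501 = -13.6144
Short position value = −(long value) = R$13.61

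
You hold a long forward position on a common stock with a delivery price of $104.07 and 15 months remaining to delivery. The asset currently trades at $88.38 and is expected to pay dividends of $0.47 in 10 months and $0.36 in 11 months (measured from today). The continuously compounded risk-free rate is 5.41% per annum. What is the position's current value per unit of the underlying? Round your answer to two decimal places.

PV(remaining dividends) I = 0.47·e^(−0.0541·10/12) + 0.36·e^(−0.0541·11/12) = 0.7919
Current forward F = (S − I)·e^(rT) = (88.38 − 0.7919)·e^(0.0541·15/12) = 87.5881 × 1.069964 = 93.7161
Value (long) = (F − K)·e^(−rT) = (93.7161 − 104.07) × 0.934611 = -9.6769
Value = -$9.68

-$9.68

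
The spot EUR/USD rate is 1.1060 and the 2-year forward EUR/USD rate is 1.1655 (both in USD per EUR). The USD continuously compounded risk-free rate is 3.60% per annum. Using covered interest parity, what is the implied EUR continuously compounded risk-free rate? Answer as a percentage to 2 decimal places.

F = S·e^((r_USD − r_EUR)T) ⇒ r_EUR = r_USD − ln(F/S)/T
ln(1.1655/1.1060) = 0.052400; /(2) = 0.026200
r_EUR = 0.0360 − 0.026200 = 0.009800
r_EUR = 0.98%

0.98%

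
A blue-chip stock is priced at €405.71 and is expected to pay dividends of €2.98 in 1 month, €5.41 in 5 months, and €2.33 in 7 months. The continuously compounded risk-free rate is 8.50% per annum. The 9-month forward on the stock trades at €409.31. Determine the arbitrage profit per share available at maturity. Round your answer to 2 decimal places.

€12.02 per share

PV(dividends) I = 2.98·e^(−0.0850·1/12) + 5.41·e^(−0.0850·5/12) + 2.33·e^(−0.0850·7/12) = 10.3980
Fair forward F* = (S − I)·e^(rT) = (405.71 − 10.3980)·e^0.063750 = 395.3120 × 1.065826 = 421.3338
Market €409.31 < fair 421.3338: forward underpriced → reverse cash-and-carry (short the stock, invest proceeds at r, pay the dividends, go long the forward).
Profit at T = |F_mkt − F*| = |409.31 − 421.3338| = €12.02 per share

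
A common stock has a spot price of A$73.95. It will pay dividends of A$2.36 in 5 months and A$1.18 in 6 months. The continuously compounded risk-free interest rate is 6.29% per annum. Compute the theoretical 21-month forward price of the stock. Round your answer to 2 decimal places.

A$78.71

PV(dividends) I = 2.36·e^(−0.0629·5/12) + 1.18·e^(−0.0629·6/12)
I = 2.2990 + 1.1435 = 3.4425
F = (S − I)·e^(rT) = (73.95 − 3.4425) · e^(0.0629·21/12)
= 70.5075 · e^0.110075 = 70.5075 × 1.116362 = A$78.71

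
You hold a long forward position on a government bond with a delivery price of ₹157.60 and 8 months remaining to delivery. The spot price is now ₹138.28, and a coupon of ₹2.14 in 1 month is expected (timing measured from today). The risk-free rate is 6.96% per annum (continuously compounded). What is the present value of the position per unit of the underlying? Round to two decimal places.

-₹14.30

PV(remaining coupons) I = 2.14·e^(−0.0696·1/12) = 2.1276
Current forward F = (S − I)·e^(rT) = (138.28 − 2.1276)·e^(0.0696·8/12) = 136.1524 × 1.047493 = 142.6187
Value (long) = (F − K)·e^(−rT) = (142.6187 − 157.60) × 0.954660 = -14.3020
Value = -₹14.30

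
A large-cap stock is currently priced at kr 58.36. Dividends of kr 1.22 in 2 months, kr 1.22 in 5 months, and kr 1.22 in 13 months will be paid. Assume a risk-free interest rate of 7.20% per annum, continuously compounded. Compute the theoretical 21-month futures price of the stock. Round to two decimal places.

PV(dividends) I = 1.22·e^(−0.0720·2/12) + 1.22·e^(−0.0720·5/12) + 1.22·e^(−0.0720·13/12)
I = 1.2054 + 1.1839 + 1.1285 = 3.5178
F = (S − I)·e^(rT) = (58.36 − 3.5178) · e^(0.0720·21/12)
= 54.8422 · e^0.126000 = 54.8422 × 1.134282 = kr 62.21

kr 62.21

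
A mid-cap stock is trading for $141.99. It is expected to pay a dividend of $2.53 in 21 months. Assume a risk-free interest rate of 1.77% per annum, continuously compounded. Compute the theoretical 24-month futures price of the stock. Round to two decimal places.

$144.57

PV(dividends) I = 2.53·e^(−0.0177·21/12)
I = 2.4528
F = (S − I)·e^(rT) = (141.99 − 2.4528) · e^(0.0177·24/12)
= 139.5372 · e^0.035400 = 139.5372 × 1.036034 = $144.57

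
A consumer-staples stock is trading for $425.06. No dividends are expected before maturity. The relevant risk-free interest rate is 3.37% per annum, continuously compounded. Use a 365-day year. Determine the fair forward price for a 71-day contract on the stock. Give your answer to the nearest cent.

F = S·e^(rT) = 425.06 · e^(0.0337 × 71/365)
= 425.06 · e^0.006555 = 425.06 × 1.006577
F = $427.86

$427.86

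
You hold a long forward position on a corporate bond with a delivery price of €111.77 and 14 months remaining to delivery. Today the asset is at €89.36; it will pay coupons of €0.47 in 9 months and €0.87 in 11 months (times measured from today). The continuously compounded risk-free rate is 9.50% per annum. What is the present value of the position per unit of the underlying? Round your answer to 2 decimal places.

-€11.92

PV(remaining coupons) I = 0.47·e^(−0.0950·9/12) + 0.87·e^(−0.0950·11/12) = 1.2351
Current forward F = (S − I)·e^(rT) = (89.36 − 1.2351)·e^(0.0950·14/12) = 88.1249 × 1.117209 = 98.4539
Value (long) = (F − K)·e^(−rT) = (98.4539 − 111.77) × 0.895088 = -11.9191
Value = -€11.92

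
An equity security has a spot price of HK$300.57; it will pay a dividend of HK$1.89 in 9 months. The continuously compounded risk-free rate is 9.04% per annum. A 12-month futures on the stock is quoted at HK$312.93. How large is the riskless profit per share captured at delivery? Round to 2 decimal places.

HK$14.14 per share

PV(dividends) I = 1.89·e^(−0.0904·9/12) = 1.7661
Fair futures F* = (S − I)·e^(rT) = (300.57 − 1.7661)·e^0.090400 = 298.8039 × 1.094612 = 327.0743
Market HK$312.93 < fair 327.0743: forward underpriced → reverse cash-and-carry (short the stock, invest proceeds at r, pay the dividends, go long the forward).
Profit at T = |F_mkt − F*| = |312.93 − 327.0743| = HK$14.14 per share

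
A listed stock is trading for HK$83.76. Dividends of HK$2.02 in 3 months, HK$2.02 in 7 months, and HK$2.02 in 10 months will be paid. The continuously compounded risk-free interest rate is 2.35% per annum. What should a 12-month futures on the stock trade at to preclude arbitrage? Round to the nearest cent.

HK$79.63

PV(dividends) I = 2.02·e^(−0.0235·3/12) + 2.02·e^(−0.0235·7/12) + 2.02·e^(−0.0235·10/12)
I = 2.0082 + 1.9925 + 1.9808 = 5.9815
F = (S − I)·e^(rT) = (83.76 − 5.9815) · e^(0.0235·12/12)
= 77.7785 · e^0.023500 = 77.7785 × 1.023778 = HK$79.63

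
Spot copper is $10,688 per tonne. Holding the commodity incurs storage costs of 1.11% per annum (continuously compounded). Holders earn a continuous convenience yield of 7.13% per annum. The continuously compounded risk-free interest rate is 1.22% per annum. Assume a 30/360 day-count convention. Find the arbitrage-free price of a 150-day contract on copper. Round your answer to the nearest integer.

$10,476 per tonne

Net carry = r + u − y = 0.0122 + 0.0111 − 0.0713 = -0.0480
F = S·e^((r+u−y)T) = 10688 · e^(-0.0480 × 150/360) = 10688 · e^-0.020000
= 10688 × 0.980199 = $10,476 per tonne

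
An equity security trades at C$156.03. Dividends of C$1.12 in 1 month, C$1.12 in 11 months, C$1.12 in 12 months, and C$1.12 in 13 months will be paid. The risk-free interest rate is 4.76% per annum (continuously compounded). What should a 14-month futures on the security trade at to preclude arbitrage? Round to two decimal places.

C$160.37

PV(dividends) I = 1.12·e^(−0.0476·1/12) + 1.12·e^(−0.0476·11/12) + 1.12·e^(−0.0476·12/12) + 1.12·e^(−0.0476·13/12)
I = 1.1156 + 1.0722 + 1.0679 + 1.0637 = 4.3194
F = (S − I)·e^(rT) = (156.03 − 4.3194) · e^(0.0476·14/12)
= 151.7106 · e^0.055533 = 151.7106 × 1.057104 = C$160.37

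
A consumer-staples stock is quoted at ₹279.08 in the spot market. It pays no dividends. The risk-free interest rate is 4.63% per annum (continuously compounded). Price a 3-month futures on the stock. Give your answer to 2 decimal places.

F = S·e^(rT) = 279.08 · e^(0.0463 × 3/12)
= 279.08 · e^0.011575 = 279.08 × 1.011642
F = ₹282.33

₹282.33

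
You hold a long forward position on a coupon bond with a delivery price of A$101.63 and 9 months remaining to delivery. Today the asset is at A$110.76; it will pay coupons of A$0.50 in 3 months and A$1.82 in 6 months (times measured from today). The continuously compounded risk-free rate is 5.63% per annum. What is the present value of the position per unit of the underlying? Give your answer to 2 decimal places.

A$11.07

PV(remaining coupons) I = 0.50·e^(−0.0563·3/12) + 1.82·e^(−0.0563·6/12) = 2.2625
Current forward F = (S − I)·e^(rT) = (110.76 − 2.2625)·e^(0.0563·9/12) = 108.4975 × 1.043129 = 113.1769
Value (long) = (F − K)·e^(−rT) = (113.1769 − 101.63) × 0.958654 = 11.0695
Value = A$11.07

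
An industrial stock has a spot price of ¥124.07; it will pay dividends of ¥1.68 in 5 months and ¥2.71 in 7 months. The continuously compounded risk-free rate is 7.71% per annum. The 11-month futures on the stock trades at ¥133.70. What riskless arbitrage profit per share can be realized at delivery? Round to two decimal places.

¥5.07 per share

PV(dividends) I = 1.68·e^(−0.0771·5/12) + 2.71·e^(−0.0771·7/12) = 4.2177
Fair futures F* = (S − I)·e^(rT) = (124.07 − 4.2177)·e^0.070675 = 119.8523 × 1.073232 = 128.6293
Market ¥133.70 > fair 128.6293: forward overpriced → cash-and-carry (borrow at r, buy the stock and collect the dividends, short the forward).
Profit at T = |F_mkt − F*| = |133.70 − 128.6293| = ¥5.07 per share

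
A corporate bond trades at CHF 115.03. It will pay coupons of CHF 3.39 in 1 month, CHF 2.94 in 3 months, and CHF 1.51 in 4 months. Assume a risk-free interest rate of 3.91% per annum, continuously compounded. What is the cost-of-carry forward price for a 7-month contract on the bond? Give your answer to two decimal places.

CHF 109.72

PV(coupons) I = 3.39·e^(−0.0391·1/12) + 2.94·e^(−0.0391·3/12) + 1.51·e^(−0.0391·4/12)
I = 3.3790 + 2.9114 + 1.4904 = 7.7808
F = (S − I)·e^(rT) = (115.03 − 7.7808) · e^(0.0391·7/12)
= 107.2492 · e^0.022808 = 107.2492 × 1.023070 = CHF 109.72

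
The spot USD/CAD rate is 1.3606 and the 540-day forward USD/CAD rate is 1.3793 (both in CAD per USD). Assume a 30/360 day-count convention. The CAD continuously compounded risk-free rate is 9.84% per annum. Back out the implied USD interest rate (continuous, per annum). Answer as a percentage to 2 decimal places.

8.93%

F = S·e^((r_CAD − r_USD)T) ⇒ r_USD = r_CAD − ln(F/S)/T
ln(1.3793/1.3606) = 0.013650; /(540/360) = 0.009100
r_USD = 0.0984 − 0.009100 = 0.089300
r_USD = 8.93%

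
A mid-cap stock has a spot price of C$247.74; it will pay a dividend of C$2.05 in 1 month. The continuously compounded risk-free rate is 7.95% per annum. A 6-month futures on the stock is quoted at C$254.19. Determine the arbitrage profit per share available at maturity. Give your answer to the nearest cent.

PV(dividends) I = 2.05·e^(−0.0795·1/12) = 2.0365
Fair futures F* = (S − I)·e^(rT) = (247.74 − 2.0365)·e^0.039750 = 245.7035 × 1.040551 = 255.6670
Market C$254.19 < fair 255.6670: forward underpriced → reverse cash-and-carry (short the stock, invest proceeds at r, pay the dividends, go long the forward).
Profit at T = |F_mkt − F*| = |254.19 − 255.6670| = C$1.48 per share

C$1.48 per share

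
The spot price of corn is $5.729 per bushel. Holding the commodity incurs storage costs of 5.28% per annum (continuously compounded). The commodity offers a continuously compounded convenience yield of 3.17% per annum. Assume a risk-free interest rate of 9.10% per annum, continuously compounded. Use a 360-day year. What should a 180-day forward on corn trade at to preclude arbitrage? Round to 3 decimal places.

$6.059 per bushel

Net carry = r + u − y = 0.0910 + 0.0528 − 0.0317 = 0.1121
F = S·e^((r+u−y)T) = 5.729 · e^(0.1121 × 180/360) = 5.729 · e^0.056050
= 5.729 × 1.057651 = $6.059 per bushel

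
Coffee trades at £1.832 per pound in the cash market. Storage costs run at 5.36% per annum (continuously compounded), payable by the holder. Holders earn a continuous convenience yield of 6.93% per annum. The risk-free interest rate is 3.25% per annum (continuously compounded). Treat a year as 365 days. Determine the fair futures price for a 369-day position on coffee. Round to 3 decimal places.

Net carry = r + u − y = 0.0325 + 0.0536 − 0.0693 = 0.0168
F = S·e^((r+u−y)T) = 1.832 · e^(0.0168 × 369/365) = 1.832 · e^0.016984
= 1.832 × 1.017129 = £1.863 per pound

£1.863 per pound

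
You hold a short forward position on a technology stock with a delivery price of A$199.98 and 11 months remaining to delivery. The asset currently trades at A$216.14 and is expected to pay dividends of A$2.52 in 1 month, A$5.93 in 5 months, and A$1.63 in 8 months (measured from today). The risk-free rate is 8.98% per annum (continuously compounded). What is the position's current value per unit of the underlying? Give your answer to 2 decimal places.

PV(remaining dividends) I = 2.52·e^(−0.0898·1/12) + 5.93·e^(−0.0898·5/12) + 1.63·e^(−0.0898·8/12) = 9.7487
Current forward F = (S − I)·e^(rT) = (216.14 − 9.7487)·e^(0.0898·11/12) = 206.3913 × 1.085800 = 224.0997
Value (long) = (F − K)·e^(−rT) = (224.0997 − 199.98) × 0.920980 = 22.2138
Short position value = −(long value) = -A$22.21

-A$22.21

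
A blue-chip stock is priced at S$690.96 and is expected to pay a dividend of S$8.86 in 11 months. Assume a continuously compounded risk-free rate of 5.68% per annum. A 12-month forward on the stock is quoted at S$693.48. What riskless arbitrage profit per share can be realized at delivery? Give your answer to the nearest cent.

S$28.96 per share

PV(dividends) I = 8.86·e^(−0.0568·11/12) = 8.4105
Fair forward F* = (S − I)·e^(rT) = (690.96 − 8.4105)·e^0.056800 = 682.5495 × 1.058444 = 722.4404
Market S$693.48 < fair 722.4404: forward underpriced → reverse cash-and-carry (short the stock, invest proceeds at r, pay the dividends, go long the forward).
Profit at T = |F_mkt − F*| = |693.48 − 722.4404| = S$28.96 per share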